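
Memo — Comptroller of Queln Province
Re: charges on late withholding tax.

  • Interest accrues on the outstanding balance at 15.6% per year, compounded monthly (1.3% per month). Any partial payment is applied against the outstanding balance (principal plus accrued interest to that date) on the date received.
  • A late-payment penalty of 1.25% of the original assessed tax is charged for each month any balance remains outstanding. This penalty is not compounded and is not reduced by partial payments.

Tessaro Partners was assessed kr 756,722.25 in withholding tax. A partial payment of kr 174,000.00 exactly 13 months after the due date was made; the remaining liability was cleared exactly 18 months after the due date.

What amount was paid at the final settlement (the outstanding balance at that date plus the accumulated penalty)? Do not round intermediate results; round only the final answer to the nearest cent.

Balance at month 13: kr 756,722.2500 × (1 + 0.013)^13 = kr 895,074.7244…
After kr 174,000.00 payment: kr 895,074.7244… − kr 174,000.00 = kr 721,074.7244…
Balance at month 18: kr 721,074.7244… × (1 + 0.013)^5 = kr 769,179.1430…
Penalty: 18 × 1.25% × kr 756,722.25 = kr 170,262.51…
Final settlement = outstanding balance + penalty = kr 769,179.1430… + kr 170,262.51… = kr 939,441.65

kr 939,441.65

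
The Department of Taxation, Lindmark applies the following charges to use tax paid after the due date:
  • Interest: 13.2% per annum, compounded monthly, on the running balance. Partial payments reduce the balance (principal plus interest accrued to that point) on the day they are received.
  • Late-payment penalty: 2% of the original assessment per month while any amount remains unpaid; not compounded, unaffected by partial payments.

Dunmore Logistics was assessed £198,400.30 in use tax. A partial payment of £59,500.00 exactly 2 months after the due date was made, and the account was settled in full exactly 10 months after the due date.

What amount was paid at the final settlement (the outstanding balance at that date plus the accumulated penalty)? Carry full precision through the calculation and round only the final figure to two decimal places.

£196,074.91

Monthly rate = 13.2% ÷ 12 = 1.1%
Balance at month 2: £198,400.3000 × (1 + 0.011)^2 = £202,789.1130…
After £59,500.00 payment: £202,789.1130… − £59,500.00 = £143,289.1130…
Balance at month 10: £143,289.1130… × (1 + 0.011)^8 = £156,394.8468…
Penalty: 10 × 2% × £198,400.30 = £39,680.06
Final settlement = outstanding balance + penalty = £156,394.8468… + £39,680.06 = £196,074.91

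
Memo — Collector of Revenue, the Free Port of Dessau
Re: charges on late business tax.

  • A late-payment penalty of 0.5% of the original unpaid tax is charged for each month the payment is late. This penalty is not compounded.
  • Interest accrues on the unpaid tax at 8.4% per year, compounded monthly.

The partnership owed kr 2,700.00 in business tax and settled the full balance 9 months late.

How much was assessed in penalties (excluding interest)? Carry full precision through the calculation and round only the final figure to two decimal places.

Late-payment penalty: 9 × 0.5% × kr 2,700.00 = kr 121.50

kr 121.50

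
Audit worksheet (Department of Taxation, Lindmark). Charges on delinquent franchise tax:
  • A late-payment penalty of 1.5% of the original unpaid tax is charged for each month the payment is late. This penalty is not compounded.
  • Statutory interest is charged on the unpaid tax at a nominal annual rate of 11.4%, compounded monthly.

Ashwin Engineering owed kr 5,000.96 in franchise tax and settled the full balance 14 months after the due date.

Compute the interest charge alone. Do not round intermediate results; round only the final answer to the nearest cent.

Interest (11.4%/yr ÷ 12 = 0.95%/month): kr 5,000.96 × ((1 + 0.0095)^14 − 1) = kr 707.8016…

kr 707.80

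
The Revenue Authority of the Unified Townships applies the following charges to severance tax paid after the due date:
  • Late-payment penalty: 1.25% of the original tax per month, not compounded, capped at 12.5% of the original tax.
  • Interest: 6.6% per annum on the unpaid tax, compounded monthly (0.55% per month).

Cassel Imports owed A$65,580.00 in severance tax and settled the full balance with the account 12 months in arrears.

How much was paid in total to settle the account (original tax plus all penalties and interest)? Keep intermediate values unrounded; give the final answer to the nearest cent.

A$78,239.14

Penalty (uncapped): 12 × 1.25% × A$65,580.00 = A$9,837.00; cap = 12.5% × A$65,580.00 = A$8,197.50 → penalty = A$8,197.50
Interest: A$65,580.00 × ((1 + 0.0055)^12 − 1) = A$65,580.00 × 0.0680336… = A$4,461.6408…
Total = A$65,580.00 + A$8,197.5000 + A$4,461.6408… = A$78,239.14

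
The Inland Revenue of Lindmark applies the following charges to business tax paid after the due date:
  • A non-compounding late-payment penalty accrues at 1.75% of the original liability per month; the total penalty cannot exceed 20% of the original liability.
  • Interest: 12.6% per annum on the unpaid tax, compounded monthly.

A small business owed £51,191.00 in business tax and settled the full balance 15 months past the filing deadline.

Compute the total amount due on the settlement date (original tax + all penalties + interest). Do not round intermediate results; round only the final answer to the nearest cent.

Penalty (uncapped): 15 × 1.75% × £51,191.00 = £13,437.64…; cap = 20% × £51,191.00 = £10,238.20 → penalty = £10,238.20
Interest (12.6%/yr ÷ 12 = 1.05%/month): £51,191.00 × ((1 + 0.0105)^15 − 1) = £8,683.0149…
Total = £51,191.00 + £10,238.2000 + £8,683.0149… = £70,112.21

£70,112.21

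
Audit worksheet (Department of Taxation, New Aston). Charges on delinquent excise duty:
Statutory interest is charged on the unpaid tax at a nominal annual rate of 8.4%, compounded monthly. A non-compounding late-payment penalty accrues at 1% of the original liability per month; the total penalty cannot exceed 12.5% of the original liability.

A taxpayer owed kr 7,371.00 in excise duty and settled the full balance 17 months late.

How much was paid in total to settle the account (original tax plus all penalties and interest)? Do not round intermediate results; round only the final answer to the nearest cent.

kr 9,220.41

Penalty (uncapped): 17 × 1% × kr 7,371.00 = kr 1,253.07; cap = 12.5% × kr 7,371.00 = kr 921.38… → penalty = kr 921.38…
Interest (8.4%/yr ÷ 12 = 0.7%/month): kr 7,371.00 × ((1 + 0.007)^17 − 1) = kr 928.0315…
Total = kr 7,371.00 + kr 921.3750 + kr 928.0315… = kr 9,220.41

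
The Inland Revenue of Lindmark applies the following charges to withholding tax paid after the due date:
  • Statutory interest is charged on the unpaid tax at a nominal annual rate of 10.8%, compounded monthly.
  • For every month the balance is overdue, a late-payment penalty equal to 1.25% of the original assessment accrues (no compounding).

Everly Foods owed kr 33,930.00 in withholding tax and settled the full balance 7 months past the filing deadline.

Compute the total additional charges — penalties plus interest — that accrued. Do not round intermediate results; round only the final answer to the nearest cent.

Late-payment penalty = 1.25% × kr 33,930.00 × 7 mo = kr 2,968.88…
Interest (10.8%/yr ÷ 12 = 0.9%/month): kr 33,930.00 × ((1 + 0.009)^7 − 1) = kr 2,196.1785…
Penalties + interest = kr 2,968.8750 + kr 2,196.1785… = kr 5,165.05

kr 5,165.05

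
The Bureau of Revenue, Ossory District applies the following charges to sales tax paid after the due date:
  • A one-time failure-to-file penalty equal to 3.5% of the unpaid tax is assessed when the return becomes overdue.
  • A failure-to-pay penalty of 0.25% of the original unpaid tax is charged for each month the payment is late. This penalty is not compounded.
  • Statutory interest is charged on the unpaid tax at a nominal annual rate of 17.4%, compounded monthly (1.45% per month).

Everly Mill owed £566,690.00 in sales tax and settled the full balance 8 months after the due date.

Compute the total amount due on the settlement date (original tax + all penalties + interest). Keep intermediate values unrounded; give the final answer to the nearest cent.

Failure-to-file penalty: 3.5% × £566,690.00 = £19,834.15
Failure-to-pay penalty = 0.25% × £566,690.00 × 8 mo = £11,333.80
Interest: £566,690.00 × ((1 + 0.0145)^8 − 1) = £566,690.00 × 0.1220609… = £69,170.6651…
Total = £566,690.00 + £31,167.9500 + £69,170.6651… = £667,028.62

£667,028.62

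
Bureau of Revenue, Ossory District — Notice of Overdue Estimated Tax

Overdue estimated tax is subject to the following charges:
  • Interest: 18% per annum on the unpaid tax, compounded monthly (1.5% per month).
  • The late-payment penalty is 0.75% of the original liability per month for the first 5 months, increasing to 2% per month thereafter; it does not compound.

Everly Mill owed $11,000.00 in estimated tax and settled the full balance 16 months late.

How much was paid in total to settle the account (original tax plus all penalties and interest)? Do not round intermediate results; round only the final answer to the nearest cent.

Penalty, months 1–5: 5 × 0.75% × $11,000.00 = $412.50
Penalty, months 6–16: 11 × 2% × $11,000.00 = $2,420.00
Interest: $11,000.00 × ((1 + 0.015)^16 − 1) = $11,000.00 × 0.2689855… = $2,958.8410…
Total = $11,000.00 + $2,832.5000 + $2,958.8410… = $16,791.34

$16,791.34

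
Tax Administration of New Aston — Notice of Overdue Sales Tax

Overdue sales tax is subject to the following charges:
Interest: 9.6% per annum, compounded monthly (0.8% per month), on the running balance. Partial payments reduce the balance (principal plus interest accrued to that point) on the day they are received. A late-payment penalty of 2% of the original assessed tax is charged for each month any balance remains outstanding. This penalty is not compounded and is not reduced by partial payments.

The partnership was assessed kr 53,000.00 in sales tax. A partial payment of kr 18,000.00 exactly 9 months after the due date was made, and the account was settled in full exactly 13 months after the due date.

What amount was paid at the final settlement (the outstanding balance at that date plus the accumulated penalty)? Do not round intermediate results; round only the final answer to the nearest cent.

Balance at month 9: kr 53,000.0000 × (1 + 0.008)^9 = kr 56,940.4190…
After kr 18,000.00 payment: kr 56,940.4190… − kr 18,000.00 = kr 38,940.4190…
Balance at month 13: kr 38,940.4190… × (1 + 0.008)^4 = kr 40,201.5454…
Penalty: 13 × 2% × kr 53,000.00 = kr 13,780.00
Final settlement = outstanding balance + penalty = kr 40,201.5454… + kr 13,780.00 = kr 53,981.55

kr 53,981.55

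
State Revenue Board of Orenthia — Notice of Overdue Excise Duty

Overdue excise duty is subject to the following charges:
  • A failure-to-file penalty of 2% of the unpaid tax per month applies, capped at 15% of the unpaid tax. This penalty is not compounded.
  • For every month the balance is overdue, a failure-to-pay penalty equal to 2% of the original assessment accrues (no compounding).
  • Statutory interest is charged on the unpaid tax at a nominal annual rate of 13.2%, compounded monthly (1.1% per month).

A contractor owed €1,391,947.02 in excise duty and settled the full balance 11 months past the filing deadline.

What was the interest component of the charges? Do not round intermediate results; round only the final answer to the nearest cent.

Interest: €1,391,947.02 × ((1 + 0.011)^11 − 1) = €1,391,947.02 × 0.1278795… = €178,001.5192…

€178,001.52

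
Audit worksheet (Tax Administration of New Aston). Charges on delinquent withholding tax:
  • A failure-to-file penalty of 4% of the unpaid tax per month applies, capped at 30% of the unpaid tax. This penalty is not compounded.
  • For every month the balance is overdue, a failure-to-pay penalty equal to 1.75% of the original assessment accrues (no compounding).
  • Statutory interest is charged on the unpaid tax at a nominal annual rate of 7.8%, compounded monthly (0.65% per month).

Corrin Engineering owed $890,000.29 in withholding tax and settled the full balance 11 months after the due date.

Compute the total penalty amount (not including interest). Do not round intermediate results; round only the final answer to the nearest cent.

Failure-to-file: 11 × 4% × $890,000.29 = $391,600.13…, capped at 30% × $890,000.29 = $267,000.09…
Failure-to-pay penalty: 11 × 1.75% × $890,000.29 = $171,325.06…
Total penalty = $267,000.09… + $171,325.06… = $438,325.14

$438,325.14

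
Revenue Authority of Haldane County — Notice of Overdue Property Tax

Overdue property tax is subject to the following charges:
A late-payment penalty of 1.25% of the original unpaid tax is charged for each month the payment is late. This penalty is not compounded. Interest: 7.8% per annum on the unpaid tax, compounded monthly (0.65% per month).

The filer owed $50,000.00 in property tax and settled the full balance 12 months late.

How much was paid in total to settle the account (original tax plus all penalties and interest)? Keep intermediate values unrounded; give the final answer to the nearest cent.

$61,542.49

Late-payment penalty: 12 × 1.25% × $50,000.00 = $7,500.00
Interest: $50,000.00 × ((1 + 0.0065)^12 − 1) = $50,000.00 × 0.0808498… = $4,042.4905…
Total = $50,000.00 + $7,500.0000 + $4,042.4905… = $61,542.49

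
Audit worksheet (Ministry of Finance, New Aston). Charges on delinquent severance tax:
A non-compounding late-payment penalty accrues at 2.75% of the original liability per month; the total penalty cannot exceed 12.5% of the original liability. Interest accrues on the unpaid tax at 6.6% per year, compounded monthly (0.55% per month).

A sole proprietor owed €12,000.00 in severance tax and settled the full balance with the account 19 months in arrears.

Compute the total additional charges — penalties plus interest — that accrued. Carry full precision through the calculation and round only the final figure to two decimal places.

Penalty (uncapped): 19 × 2.75% × €12,000.00 = €6,270.00; cap = 12.5% × €12,000.00 = €1,500.00 → penalty = €1,500.00
Interest: €12,000.00 × ((1 + 0.0055)^19 − 1) = €12,000.00 × 0.1098376… = €1,318.0509…
Penalties + interest = €1,500.0000 + €1,318.0509… = €2,818.05

€2,818.05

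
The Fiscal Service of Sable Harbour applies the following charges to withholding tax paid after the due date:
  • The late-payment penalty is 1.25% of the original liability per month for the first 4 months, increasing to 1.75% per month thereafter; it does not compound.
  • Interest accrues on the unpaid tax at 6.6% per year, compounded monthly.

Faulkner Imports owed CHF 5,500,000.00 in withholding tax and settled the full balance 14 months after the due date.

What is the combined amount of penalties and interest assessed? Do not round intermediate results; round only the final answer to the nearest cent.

CHF 1,676,478.30

Penalty, months 1–4: 4 × 1.25% × CHF 5,500,000.00 = CHF 275,000.00
Penalty, months 5–14: 10 × 1.75% × CHF 5,500,000.00 = CHF 962,500.00
Interest (6.6%/yr ÷ 12 = 0.55%/month): CHF 5,500,000.00 × ((1 + 0.0055)^14 − 1) = CHF 438,978.3015…
Penalties + interest = CHF 1,237,500.0000 + CHF 438,978.3015… = CHF 1,676,478.30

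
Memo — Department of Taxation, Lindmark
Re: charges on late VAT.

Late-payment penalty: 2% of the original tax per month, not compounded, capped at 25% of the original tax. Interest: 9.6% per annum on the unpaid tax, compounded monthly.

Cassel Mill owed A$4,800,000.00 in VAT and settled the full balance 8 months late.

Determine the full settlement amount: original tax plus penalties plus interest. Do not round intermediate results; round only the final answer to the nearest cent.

Penalty: 8 × 2% × A$4,800,000.00 = A$768,000.00 (below the 25% cap of A$1,200,000.00)
Interest (9.6%/yr ÷ 12 = 0.8%/month): A$4,800,000.00 × ((1 + 0.008)^8 − 1) = A$315,940.6107…
Total = A$4,800,000.00 + A$768,000.0000 + A$315,940.6107… = A$5,883,940.61

A$5,883,940.61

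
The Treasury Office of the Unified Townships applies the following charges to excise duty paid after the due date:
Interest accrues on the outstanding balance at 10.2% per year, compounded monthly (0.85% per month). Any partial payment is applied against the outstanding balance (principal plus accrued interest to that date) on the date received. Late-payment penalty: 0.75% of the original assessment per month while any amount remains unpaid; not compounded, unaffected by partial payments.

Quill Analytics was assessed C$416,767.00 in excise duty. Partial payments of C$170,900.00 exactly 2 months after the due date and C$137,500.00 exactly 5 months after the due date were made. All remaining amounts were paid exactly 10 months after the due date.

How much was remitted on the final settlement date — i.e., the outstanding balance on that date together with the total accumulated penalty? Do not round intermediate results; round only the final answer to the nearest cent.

C$158,519.10

Balance at month 2: C$416,767.0000 × (1 + 0.0085)^2 = C$423,882.1504…
After C$170,900.00 payment: C$423,882.1504… − C$170,900.00 = C$252,982.1504…
Balance at month 5: C$252,982.1504… × (1 + 0.0085)^3 = C$259,488.1845…
After C$137,500.00 payment: C$259,488.1845… − C$137,500.00 = C$121,988.1845…
Balance at month 10: C$121,988.1845… × (1 + 0.0085)^5 = C$127,261.5711…
Penalty: 10 × 0.75% × C$416,767.00 = C$31,257.53…
Final settlement = outstanding balance + penalty = C$127,261.5711… + C$31,257.53… = C$158,519.10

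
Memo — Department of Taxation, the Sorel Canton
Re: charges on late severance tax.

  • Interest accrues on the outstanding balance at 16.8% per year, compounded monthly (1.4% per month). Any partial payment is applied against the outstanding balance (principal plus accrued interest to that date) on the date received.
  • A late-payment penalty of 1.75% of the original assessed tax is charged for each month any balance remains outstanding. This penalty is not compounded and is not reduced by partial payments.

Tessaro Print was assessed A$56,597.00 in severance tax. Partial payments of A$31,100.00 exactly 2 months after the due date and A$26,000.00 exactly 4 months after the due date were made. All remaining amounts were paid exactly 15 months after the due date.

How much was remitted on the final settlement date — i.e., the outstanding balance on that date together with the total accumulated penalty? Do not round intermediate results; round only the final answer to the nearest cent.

A$17,020.24

Balance at month 2: A$56,597.0000 × (1 + 0.014)^2 = A$58,192.8090…
After A$31,100.00 payment: A$58,192.8090… − A$31,100.00 = A$27,092.8090…
Balance at month 4: A$27,092.8090… × (1 + 0.014)^2 = A$27,856.7179…
After A$26,000.00 payment: A$27,856.7179… − A$26,000.00 = A$1,856.7179…
Balance at month 15: A$1,856.7179… × (1 + 0.014)^11 = A$2,163.5325…
Penalty: 15 × 1.75% × A$56,597.00 = A$14,856.71…
Final settlement = outstanding balance + penalty = A$2,163.5325… + A$14,856.71… = A$17,020.24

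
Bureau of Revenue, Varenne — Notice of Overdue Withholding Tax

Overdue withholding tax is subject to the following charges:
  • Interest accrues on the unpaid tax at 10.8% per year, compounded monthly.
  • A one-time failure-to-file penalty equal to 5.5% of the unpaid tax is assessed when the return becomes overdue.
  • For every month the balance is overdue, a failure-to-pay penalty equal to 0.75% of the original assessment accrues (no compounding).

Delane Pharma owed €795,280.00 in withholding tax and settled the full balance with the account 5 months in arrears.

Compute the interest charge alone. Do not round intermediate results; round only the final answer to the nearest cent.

Interest (10.8%/yr ÷ 12 = 0.9%/month): €795,280.00 × ((1 + 0.009)^5 − 1) = €36,437.6005…

€36,437.60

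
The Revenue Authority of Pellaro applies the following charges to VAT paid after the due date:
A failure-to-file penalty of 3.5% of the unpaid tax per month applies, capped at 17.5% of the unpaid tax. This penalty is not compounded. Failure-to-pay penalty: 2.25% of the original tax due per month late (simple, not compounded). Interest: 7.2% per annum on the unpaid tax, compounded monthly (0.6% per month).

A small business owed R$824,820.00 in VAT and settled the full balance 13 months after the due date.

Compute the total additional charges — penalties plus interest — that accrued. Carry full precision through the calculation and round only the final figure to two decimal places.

R$452,307.13

Failure-to-file: 13 × 3.5% × R$824,820.00 = R$375,293.10, capped at 17.5% × R$824,820.00 = R$144,343.50
Failure-to-pay penalty = 2.25% × R$824,820.00 × 13 mo = R$241,259.85
Interest: R$824,820.00 × ((1 + 0.006)^13 − 1) = R$824,820.00 × 0.0808707… = R$66,703.7813…
Penalties + interest = R$385,603.3500 + R$66,703.7813… = R$452,307.13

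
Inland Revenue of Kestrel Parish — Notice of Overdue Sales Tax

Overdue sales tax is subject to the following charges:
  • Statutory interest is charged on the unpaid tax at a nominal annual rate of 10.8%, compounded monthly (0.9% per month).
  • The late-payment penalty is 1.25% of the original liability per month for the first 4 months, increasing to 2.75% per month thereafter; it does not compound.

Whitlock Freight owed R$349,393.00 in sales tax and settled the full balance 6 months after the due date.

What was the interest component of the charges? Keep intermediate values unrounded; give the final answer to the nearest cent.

Interest: R$349,393.00 × ((1 + 0.009)^6 − 1) = R$349,393.00 × 0.0552297… = R$19,296.8632…

R$19,296.86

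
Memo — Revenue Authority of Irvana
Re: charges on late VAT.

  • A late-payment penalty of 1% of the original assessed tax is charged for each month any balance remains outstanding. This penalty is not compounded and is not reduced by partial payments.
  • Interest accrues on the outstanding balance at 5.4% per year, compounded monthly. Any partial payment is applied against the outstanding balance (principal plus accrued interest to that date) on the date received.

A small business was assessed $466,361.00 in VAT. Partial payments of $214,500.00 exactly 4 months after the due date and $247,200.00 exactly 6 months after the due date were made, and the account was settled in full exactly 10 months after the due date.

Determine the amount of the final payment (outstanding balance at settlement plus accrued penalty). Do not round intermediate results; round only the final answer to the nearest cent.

Monthly rate = 5.4% ÷ 12 = 0.45%
Balance at month 4: $466,361.0000 × (1 + 0.0045)^4 = $474,812.3310…
After $214,500.00 payment: $474,812.3310… − $214,500.00 = $260,312.3310…
Balance at month 6: $260,312.3310… × (1 + 0.0045)^2 = $262,660.4133…
After $247,200.00 payment: $262,660.4133… − $247,200.00 = $15,460.4133…
Balance at month 10: $15,460.4133… × (1 + 0.0045)^4 = $15,740.5849…
Penalty: 10 × 1% × $466,361.00 = $46,636.10
Final settlement = outstanding balance + penalty = $15,740.5849… + $46,636.10 = $62,376.68

$62,376.68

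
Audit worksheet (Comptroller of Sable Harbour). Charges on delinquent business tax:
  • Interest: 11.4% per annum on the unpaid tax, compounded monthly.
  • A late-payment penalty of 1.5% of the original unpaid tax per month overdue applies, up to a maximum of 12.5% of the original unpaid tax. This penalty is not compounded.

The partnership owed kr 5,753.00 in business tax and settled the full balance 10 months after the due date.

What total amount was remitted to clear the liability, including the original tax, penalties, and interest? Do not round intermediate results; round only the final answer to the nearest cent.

kr 7,042.63

Penalty (uncapped): 10 × 1.5% × kr 5,753.00 = kr 862.95; cap = 12.5% × kr 5,753.00 = kr 719.13… → penalty = kr 719.13…
Interest (11.4%/yr ÷ 12 = 0.95%/month): kr 5,753.00 × ((1 + 0.0095)^10 − 1) = kr 570.5012…
Total = kr 5,753.00 + kr 719.1250 + kr 570.5012… = kr 7,042.63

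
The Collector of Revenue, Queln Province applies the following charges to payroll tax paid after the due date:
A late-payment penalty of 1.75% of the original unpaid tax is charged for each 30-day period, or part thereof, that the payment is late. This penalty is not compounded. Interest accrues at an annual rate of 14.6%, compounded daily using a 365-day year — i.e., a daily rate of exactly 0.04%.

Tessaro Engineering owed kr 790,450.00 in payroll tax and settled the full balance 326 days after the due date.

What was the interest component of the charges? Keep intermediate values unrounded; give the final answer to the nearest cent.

kr 110,073.56

Interest: kr 790,450.00 × ((1 + 0.0004)^326 − 1) = kr 790,450.00 × 0.13925430… = kr 110,073.5627…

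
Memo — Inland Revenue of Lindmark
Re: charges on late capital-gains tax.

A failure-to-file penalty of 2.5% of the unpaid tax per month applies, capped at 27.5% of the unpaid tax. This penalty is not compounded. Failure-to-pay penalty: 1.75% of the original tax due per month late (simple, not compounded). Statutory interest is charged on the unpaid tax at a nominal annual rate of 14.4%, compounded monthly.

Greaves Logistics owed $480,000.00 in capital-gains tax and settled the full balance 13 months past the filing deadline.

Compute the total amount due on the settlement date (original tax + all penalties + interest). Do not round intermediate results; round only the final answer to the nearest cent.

$801,715.85

Failure-to-file: 13 × 2.5% × $480,000.00 = $156,000.00, capped at 27.5% × $480,000.00 = $132,000.00
Failure-to-pay penalty = 1.75% × $480,000.00 × 13 mo = $109,200.00
Interest (14.4%/yr ÷ 12 = 1.2%/month): $480,000.00 × ((1 + 0.012)^13 − 1) = $80,515.8526…
Total = $480,000.00 + $241,200.0000 + $80,515.8526… = $801,715.85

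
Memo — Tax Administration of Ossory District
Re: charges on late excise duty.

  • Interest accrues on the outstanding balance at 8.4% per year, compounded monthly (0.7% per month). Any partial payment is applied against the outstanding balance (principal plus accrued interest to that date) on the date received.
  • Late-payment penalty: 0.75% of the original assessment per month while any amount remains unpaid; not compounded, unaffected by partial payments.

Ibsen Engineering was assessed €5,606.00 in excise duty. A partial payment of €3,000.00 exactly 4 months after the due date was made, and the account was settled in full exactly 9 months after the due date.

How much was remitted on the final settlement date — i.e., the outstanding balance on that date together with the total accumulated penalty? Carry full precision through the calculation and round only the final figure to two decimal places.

Balance at month 4: €5,606.0000 × (1 + 0.007)^4 = €5,764.6239…
After €3,000.00 payment: €5,764.6239… − €3,000.00 = €2,764.6239…
Balance at month 9: €2,764.6239… × (1 + 0.007)^5 = €2,862.7499…
Penalty: 9 × 0.75% × €5,606.00 = €378.41…
Final settlement = outstanding balance + penalty = €2,862.7499… + €378.41… = €3,241.15

€3,241.15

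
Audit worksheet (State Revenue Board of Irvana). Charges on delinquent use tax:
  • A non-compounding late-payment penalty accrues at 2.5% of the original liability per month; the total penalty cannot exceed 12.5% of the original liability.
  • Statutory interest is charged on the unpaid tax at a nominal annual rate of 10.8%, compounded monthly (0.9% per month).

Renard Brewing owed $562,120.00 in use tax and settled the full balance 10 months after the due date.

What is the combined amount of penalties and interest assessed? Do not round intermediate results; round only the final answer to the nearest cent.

$122,954.68

Penalty (uncapped): 10 × 2.5% × $562,120.00 = $140,530.00; cap = 12.5% × $562,120.00 = $70,265.00 → penalty = $70,265.00
Interest: $562,120.00 × ((1 + 0.009)^10 − 1) = $562,120.00 × 0.0937339… = $52,689.6846…
Penalties + interest = $70,265.0000 + $52,689.6846… = $122,954.68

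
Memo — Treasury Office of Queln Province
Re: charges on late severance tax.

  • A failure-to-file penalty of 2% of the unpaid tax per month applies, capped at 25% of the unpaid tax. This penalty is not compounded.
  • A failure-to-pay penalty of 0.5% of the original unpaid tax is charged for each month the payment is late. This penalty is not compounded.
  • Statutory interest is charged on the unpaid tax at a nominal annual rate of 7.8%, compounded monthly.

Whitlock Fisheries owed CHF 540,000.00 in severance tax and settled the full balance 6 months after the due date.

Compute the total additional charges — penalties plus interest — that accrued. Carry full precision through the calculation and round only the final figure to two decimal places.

Failure-to-file: 6 × 2% × CHF 540,000.00 = CHF 64,800.00 (under the 25% cap)
Failure-to-pay penalty: 6 × 0.5% × CHF 540,000.00 = CHF 16,200.00
Interest (7.8%/yr ÷ 12 = 0.65%/month): CHF 540,000.00 × ((1 + 0.0065)^6 − 1) = CHF 21,405.2054…
Penalties + interest = CHF 81,000.0000 + CHF 21,405.2054… = CHF 102,405.21

CHF 102,405.21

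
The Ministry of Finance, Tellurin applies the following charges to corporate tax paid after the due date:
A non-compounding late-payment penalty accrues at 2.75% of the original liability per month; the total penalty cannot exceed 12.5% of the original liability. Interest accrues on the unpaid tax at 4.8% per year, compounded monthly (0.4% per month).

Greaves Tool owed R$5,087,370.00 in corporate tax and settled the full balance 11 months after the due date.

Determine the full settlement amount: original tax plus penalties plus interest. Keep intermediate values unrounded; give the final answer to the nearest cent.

Penalty (uncapped): 11 × 2.75% × R$5,087,370.00 = R$1,538,929.43…; cap = 12.5% × R$5,087,370.00 = R$635,921.25 → penalty = R$635,921.25
Interest: R$5,087,370.00 × ((1 + 0.004)^11 − 1) = R$5,087,370.00 × 0.0448906… = R$228,375.3204…
Total = R$5,087,370.00 + R$635,921.2500 + R$228,375.3204… = R$5,951,666.57

R$5,951,666.57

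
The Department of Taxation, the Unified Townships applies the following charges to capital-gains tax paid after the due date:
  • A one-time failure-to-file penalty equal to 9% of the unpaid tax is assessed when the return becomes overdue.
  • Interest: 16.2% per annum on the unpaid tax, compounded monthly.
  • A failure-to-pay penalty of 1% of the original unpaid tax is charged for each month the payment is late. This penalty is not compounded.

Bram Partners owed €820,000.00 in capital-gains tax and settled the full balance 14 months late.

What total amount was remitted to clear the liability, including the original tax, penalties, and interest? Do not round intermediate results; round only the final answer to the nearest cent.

Failure-to-file penalty: 9% × €820,000.00 = €73,800.00
Failure-to-pay penalty: 14 × 1% × €820,000.00 = €114,800.00
Interest (16.2%/yr ÷ 12 = 1.35%/month): €820,000.00 × ((1 + 0.0135)^14 − 1) = €169,341.8826…
Total = €820,000.00 + €188,600.0000 + €169,341.8826… = €1,177,941.88

€1,177,941.88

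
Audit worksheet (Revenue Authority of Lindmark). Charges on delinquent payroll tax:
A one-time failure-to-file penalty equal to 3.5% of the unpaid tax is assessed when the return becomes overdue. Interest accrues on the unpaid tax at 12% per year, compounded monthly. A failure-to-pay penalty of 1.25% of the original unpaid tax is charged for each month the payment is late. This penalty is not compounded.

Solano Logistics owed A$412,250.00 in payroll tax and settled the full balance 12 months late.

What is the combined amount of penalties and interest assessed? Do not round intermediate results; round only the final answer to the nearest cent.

A$128,549.87

Failure-to-file penalty: 3.5% × A$412,250.00 = A$14,428.75
Failure-to-pay penalty: 12 × 1.25% × A$412,250.00 = A$61,837.50
Interest (12%/yr ÷ 12 = 1%/month): A$412,250.00 × ((1 + 0.01)^12 − 1) = A$52,283.6187…
Penalties + interest = A$76,266.2500 + A$52,283.6187… = A$128,549.87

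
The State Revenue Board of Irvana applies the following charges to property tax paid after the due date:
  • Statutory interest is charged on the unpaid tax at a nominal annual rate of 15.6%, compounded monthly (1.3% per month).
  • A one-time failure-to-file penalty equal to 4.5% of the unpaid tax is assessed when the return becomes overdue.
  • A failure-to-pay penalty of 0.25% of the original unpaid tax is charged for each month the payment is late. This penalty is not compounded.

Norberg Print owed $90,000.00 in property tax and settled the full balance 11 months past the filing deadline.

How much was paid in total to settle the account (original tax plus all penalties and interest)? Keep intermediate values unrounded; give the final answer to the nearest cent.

$110,265.04

Failure-to-file penalty: 4.5% × $90,000.00 = $4,050.00
Failure-to-pay penalty: 11 × 0.25% × $90,000.00 = $2,475.00
Interest: $90,000.00 × ((1 + 0.013)^11 − 1) = $90,000.00 × 0.1526671… = $13,740.0394…
Total = $90,000.00 + $6,525.0000 + $13,740.0394… = $110,265.04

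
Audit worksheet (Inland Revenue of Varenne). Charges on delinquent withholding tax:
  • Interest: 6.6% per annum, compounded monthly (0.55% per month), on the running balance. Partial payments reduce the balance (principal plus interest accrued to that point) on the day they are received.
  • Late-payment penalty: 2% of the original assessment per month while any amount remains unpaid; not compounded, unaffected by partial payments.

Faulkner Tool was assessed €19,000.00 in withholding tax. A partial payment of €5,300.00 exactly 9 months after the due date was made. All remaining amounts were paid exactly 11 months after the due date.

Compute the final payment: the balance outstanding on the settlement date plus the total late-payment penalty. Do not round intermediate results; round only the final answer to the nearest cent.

Balance at month 9: €19,000.0000 × (1 + 0.0055)^9 = €19,961.4587…
After €5,300.00 payment: €19,961.4587… − €5,300.00 = €14,661.4587…
Balance at month 11: €14,661.4587… × (1 + 0.0055)^2 = €14,823.1783…
Penalty: 11 × 2% × €19,000.00 = €4,180.00
Final settlement = outstanding balance + penalty = €14,823.1783… + €4,180.00 = €19,003.18

€19,003.18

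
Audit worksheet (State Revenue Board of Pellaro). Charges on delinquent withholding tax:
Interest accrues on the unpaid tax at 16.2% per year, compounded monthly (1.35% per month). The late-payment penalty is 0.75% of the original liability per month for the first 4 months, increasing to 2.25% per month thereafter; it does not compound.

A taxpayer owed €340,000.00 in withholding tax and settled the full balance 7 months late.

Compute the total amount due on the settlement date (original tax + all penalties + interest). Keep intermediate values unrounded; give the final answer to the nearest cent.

€406,610.94

Penalty, months 1–4: 4 × 0.75% × €340,000.00 = €10,200.00
Penalty, months 5–7: 3 × 2.25% × €340,000.00 = €22,950.00
Interest: €340,000.00 × ((1 + 0.0135)^7 − 1) = €340,000.00 × 0.0984145… = €33,460.9419…
Total = €340,000.00 + €33,150.0000 + €33,460.9419… = €406,610.94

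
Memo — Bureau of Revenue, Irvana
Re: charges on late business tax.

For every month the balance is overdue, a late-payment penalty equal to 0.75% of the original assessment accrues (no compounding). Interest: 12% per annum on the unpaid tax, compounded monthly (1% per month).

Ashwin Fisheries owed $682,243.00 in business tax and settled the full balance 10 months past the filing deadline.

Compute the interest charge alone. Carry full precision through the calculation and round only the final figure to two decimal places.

Interest: $682,243.00 × ((1 + 0.01)^10 − 1) = $682,243.00 × 0.1046221… = $71,377.7127…

$71,377.71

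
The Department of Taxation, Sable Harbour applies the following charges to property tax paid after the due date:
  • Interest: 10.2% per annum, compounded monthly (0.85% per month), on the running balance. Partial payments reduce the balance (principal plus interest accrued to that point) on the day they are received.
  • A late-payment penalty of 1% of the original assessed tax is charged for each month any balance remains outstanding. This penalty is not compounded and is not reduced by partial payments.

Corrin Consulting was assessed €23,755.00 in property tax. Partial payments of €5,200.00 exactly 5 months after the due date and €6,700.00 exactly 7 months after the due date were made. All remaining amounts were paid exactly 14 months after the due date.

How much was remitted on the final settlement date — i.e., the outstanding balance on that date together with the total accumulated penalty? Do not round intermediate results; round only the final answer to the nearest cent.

€17,348.61

Balance at month 5: €23,755.0000 × (1 + 0.0085)^5 = €24,781.8970…
After €5,200.00 payment: €24,781.8970… − €5,200.00 = €19,581.8970…
Balance at month 7: €19,581.8970… × (1 + 0.0085)^2 = €19,916.2040…
After €6,700.00 payment: €19,916.2040… − €6,700.00 = €13,216.2040…
Balance at month 14: €13,216.2040… × (1 + 0.0085)^7 = €14,022.9070…
Penalty: 14 × 1% × €23,755.00 = €3,325.70
Final settlement = outstanding balance + penalty = €14,022.9070… + €3,325.70 = €17,348.61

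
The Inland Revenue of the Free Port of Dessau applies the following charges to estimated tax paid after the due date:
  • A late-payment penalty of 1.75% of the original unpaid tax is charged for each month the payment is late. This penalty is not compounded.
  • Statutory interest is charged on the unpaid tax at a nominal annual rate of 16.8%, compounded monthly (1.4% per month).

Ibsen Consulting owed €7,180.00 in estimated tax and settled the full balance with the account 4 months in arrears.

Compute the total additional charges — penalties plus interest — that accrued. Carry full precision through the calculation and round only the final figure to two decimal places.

Late-payment penalty: 4 × 1.75% × €7,180.00 = €502.60
Interest: €7,180.00 × ((1 + 0.014)^4 − 1) = €7,180.00 × 0.0571870… = €410.6028…
Penalties + interest = €502.6000 + €410.6028… = €913.20

€913.20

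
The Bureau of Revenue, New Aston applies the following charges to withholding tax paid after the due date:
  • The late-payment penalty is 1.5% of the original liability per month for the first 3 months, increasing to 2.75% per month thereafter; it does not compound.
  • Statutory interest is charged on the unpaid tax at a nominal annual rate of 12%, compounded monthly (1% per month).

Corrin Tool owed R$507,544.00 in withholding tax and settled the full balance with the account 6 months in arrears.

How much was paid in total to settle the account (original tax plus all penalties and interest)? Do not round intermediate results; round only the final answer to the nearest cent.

R$603,480.04

Penalty, months 1–3: 3 × 1.5% × R$507,544.00 = R$22,839.48
Penalty, months 4–6: 3 × 2.75% × R$507,544.00 = R$41,872.38
Interest: R$507,544.00 × ((1 + 0.01)^6 − 1) = R$507,544.00 × 0.0615202… = R$31,224.1833…
Total = R$507,544.00 + R$64,711.8600 + R$31,224.1833… = R$603,480.04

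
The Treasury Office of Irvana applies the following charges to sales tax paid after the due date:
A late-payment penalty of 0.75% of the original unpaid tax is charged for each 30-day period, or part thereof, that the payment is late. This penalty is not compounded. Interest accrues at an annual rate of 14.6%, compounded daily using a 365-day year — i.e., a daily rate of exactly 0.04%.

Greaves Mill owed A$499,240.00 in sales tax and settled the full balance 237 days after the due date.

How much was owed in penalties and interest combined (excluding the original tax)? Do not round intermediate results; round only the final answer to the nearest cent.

Penalty periods: ⌈237/30⌉ = 8; penalty = 8 × 0.75% × A$499,240.00 = A$29,954.40
Interest: A$499,240.00 × ((1 + 0.0004)^237 − 1) = A$499,240.00 × 0.09941811… = A$49,633.4951…
Penalties + interest = A$29,954.4000 + A$49,633.4951… = A$79,587.90

A$79,587.90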